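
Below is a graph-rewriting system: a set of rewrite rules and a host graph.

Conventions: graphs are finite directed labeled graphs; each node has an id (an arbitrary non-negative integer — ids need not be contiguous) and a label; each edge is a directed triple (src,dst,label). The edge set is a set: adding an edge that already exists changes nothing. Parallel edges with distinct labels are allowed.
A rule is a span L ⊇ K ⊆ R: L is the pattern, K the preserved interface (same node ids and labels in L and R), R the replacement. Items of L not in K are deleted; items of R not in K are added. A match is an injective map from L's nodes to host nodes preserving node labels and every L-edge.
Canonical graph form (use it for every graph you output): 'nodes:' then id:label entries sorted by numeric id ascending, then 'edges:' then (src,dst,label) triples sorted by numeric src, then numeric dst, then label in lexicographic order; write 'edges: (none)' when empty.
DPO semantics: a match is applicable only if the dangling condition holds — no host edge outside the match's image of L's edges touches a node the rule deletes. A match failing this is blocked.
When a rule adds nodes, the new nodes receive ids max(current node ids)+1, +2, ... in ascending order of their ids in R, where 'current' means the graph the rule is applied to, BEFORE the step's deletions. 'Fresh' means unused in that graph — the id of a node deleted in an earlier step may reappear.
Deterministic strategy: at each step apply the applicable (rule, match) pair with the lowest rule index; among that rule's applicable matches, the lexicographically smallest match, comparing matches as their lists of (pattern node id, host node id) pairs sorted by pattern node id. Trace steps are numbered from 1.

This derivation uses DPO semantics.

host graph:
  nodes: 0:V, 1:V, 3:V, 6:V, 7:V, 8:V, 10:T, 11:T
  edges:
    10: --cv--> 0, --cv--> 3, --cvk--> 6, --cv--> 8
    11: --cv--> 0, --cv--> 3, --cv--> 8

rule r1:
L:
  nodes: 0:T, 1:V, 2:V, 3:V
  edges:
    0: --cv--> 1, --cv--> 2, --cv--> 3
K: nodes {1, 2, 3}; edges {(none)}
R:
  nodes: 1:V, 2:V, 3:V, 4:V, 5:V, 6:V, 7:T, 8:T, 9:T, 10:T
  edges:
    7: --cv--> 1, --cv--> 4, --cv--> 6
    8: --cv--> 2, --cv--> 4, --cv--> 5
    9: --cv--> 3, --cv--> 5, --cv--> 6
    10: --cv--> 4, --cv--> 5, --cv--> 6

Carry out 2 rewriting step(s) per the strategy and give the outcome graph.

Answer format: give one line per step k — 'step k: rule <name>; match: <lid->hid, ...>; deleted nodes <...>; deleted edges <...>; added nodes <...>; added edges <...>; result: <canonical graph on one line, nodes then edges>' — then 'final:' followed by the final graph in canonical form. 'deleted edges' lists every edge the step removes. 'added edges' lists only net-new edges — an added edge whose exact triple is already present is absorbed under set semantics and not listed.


step 1: rule r1; match: 0->11, 1->0, 2->3, 3->8; deleted nodes 11; deleted edges (11,0,cv); (11,3,cv); (11,8,cv); added nodes 12, 13, 14, 15, 16, 17, 18; added edges (15,0,cv); (15,12,cv); (15,14,cv); (16,3,cv); (16,12,cv); (16,13,cv); (17,8,cv); (17,13,cv); (17,14,cv); (18,12,cv); (18,13,cv); (18,14,cv); result: nodes: 0:V, 1:V, 3:V, 6:V, 7:V, 8:V, 10:T, 12:V, 13:V, 14:V, 15:T, 16:T, 17:T, 18:T edges: (10,0,cv); (10,3,cv); (10,6,cvk); (10,8,cv); (15,0,cv); (15,12,cv); (15,14,cv); (16,3,cv); (16,12,cv); (16,13,cv); (17,8,cv); (17,13,cv); (17,14,cv); (18,12,cv); (18,13,cv); (18,14,cv)
step 2: rule r1; match: 0->15, 1->0, 2->12, 3->14; deleted nodes 15; deleted edges (15,0,cv); (15,12,cv); (15,14,cv); added nodes 19, 20, 21, 22, 23, 24, 25; added edges (22,0,cv); (22,19,cv); (22,21,cv); (23,12,cv); (23,19,cv); (23,20,cv); (24,14,cv); (24,20,cv); (24,21,cv); (25,19,cv); (25,20,cv); (25,21,cv); result: nodes: 0:V, 1:V, 3:V, 6:V, 7:V, 8:V, 10:T, 12:V, 13:V, 14:V, 16:T, 17:T, 18:T, 19:V, 20:V, 21:V, 22:T, 23:T, 24:T, 25:T edges: (10,0,cv); (10,3,cv); (10,6,cvk); (10,8,cv); (16,3,cv); (16,12,cv); (16,13,cv); (17,8,cv); (17,13,cv); (17,14,cv); (18,12,cv); (18,13,cv); (18,14,cv); (22,0,cv); (22,19,cv); (22,21,cv); (23,12,cv); (23,19,cv); (23,20,cv); (24,14,cv); (24,20,cv); (24,21,cv); (25,19,cv); (25,20,cv); (25,21,cv)
final:
nodes: 0:V, 1:V, 3:V, 6:V, 7:V, 8:V, 10:T, 12:V, 13:V, 14:V, 16:T, 17:T, 18:T, 19:V, 20:V, 21:V, 22:T, 23:T, 24:T, 25:T
edges: (10,0,cv); (10,3,cv); (10,6,cvk); (10,8,cv); (16,3,cv); (16,12,cv); (16,13,cv); (17,8,cv); (17,13,cv); (17,14,cv); (18,12,cv); (18,13,cv); (18,14,cv); (22,0,cv); (22,19,cv); (22,21,cv); (23,12,cv); (23,19,cv); (23,20,cv); (24,14,cv); (24,20,cv); (24,21,cv); (25,19,cv); (25,20,cv); (25,21,cv)


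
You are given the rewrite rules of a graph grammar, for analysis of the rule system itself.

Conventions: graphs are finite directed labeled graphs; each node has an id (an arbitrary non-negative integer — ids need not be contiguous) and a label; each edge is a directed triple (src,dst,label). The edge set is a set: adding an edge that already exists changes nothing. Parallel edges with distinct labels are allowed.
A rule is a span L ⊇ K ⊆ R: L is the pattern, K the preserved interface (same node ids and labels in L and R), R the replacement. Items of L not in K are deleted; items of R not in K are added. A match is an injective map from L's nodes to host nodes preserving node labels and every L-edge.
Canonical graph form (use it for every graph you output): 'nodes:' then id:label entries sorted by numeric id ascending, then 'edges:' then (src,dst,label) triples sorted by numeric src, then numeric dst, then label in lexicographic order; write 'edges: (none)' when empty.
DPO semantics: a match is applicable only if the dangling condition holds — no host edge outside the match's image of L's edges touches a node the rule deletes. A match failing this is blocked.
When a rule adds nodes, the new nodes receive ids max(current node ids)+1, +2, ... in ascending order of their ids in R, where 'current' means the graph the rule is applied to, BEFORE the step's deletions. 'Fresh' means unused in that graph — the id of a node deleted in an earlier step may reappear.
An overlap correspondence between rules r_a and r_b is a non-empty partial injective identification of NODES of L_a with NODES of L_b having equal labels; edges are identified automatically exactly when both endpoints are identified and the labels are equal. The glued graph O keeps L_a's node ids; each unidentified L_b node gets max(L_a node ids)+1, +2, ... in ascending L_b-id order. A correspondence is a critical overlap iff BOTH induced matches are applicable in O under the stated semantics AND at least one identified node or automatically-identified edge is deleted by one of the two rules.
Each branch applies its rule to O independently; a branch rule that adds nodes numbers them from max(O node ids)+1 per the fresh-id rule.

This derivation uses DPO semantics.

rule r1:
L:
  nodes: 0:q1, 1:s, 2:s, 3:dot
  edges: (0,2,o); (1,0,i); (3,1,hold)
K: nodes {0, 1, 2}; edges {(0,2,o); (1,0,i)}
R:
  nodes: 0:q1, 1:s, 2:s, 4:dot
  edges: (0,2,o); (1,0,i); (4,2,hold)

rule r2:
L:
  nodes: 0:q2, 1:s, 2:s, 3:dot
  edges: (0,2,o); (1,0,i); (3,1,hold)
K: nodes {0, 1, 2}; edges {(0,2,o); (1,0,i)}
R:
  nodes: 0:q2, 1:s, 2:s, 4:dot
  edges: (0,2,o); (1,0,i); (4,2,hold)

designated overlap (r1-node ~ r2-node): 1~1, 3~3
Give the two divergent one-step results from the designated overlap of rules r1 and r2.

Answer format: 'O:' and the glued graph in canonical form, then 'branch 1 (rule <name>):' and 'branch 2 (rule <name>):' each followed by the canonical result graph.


O:
nodes: 0:q1, 1:s, 2:s, 3:dot, 4:q2, 5:s
edges: (0,2,o); (1,0,i); (1,4,i); (3,1,hold); (4,5,o)
branch 1 (rule r1):
nodes: 0:q1, 1:s, 2:s, 4:q2, 5:s, 6:dot
edges: (0,2,o); (1,0,i); (1,4,i); (4,5,o); (6,2,hold)
branch 2 (rule r2):
nodes: 0:q1, 1:s, 2:s, 4:q2, 5:s, 6:dot
edges: (0,2,o); (1,0,i); (1,4,i); (4,5,o); (6,5,hold)


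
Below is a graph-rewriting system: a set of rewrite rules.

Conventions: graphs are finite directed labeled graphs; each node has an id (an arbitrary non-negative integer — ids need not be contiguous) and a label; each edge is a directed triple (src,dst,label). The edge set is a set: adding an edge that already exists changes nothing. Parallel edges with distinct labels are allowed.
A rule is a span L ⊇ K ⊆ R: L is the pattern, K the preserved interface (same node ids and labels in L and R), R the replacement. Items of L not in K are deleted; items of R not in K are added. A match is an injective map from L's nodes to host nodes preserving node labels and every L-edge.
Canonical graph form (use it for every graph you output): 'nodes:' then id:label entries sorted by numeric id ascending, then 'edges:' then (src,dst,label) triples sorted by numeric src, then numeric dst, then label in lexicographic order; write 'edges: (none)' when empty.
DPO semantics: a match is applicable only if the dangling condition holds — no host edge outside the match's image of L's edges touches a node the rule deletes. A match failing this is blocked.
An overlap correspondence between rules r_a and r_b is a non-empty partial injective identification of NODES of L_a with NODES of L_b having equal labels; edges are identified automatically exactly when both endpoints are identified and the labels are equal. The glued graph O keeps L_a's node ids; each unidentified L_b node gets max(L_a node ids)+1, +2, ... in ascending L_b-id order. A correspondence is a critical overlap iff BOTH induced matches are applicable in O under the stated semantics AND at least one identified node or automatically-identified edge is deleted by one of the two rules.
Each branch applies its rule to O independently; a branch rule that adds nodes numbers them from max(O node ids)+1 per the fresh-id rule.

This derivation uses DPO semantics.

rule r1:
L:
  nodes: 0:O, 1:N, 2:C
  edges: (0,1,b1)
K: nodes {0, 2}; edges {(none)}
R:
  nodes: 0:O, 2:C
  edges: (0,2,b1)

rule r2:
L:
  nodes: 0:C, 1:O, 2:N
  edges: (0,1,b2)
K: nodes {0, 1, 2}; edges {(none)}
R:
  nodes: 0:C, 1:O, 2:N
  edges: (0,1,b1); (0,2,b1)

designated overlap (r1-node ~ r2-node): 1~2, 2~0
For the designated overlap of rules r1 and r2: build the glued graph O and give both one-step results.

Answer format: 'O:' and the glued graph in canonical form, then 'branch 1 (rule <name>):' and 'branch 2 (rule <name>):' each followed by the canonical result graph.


O:
nodes: 0:O, 1:N, 2:C, 3:O
edges: (0,1,b1); (2,3,b2)
branch 1 (rule r1):
nodes: 0:O, 2:C, 3:O
edges: (0,2,b1); (2,3,b2)
branch 2 (rule r2):
nodes: 0:O, 1:N, 2:C, 3:O
edges: (0,1,b1); (2,1,b1); (2,3,b1)


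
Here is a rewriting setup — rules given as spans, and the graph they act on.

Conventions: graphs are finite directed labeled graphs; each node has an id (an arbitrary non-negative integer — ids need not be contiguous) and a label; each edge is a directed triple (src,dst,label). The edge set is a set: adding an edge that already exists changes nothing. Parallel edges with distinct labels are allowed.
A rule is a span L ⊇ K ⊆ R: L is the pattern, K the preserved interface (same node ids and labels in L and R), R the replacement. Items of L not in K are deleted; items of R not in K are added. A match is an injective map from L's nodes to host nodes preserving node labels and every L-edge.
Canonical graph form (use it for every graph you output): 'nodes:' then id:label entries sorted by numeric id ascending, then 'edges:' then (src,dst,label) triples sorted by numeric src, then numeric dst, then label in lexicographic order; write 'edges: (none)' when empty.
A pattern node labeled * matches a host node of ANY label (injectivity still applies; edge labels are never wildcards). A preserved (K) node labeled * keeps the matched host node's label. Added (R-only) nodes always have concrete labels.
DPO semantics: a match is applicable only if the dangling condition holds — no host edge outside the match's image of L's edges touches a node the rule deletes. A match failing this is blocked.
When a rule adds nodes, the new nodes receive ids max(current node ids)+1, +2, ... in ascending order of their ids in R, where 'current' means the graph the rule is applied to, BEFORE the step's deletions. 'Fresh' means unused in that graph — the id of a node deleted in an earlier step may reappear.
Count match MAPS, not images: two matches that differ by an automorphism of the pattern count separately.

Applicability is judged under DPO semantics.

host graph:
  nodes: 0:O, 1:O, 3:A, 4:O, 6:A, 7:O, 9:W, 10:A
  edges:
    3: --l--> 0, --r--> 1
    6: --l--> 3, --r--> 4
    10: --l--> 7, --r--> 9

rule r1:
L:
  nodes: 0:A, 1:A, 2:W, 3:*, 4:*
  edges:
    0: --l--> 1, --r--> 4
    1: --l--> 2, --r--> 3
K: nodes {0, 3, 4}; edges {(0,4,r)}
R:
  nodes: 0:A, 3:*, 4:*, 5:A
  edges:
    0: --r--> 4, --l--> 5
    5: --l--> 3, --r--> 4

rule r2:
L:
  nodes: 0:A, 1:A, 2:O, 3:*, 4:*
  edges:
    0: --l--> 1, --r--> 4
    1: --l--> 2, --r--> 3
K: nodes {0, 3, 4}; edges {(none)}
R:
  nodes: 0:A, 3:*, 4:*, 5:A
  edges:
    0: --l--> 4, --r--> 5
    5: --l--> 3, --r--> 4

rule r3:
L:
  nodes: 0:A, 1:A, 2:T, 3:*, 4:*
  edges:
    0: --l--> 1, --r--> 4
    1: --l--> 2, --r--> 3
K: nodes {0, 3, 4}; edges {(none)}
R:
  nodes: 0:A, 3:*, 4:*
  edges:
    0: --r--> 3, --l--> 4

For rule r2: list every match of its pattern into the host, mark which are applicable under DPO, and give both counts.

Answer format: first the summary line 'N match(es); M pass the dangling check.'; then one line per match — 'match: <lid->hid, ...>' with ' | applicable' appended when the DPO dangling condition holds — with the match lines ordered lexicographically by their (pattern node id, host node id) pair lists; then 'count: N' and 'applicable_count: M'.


1 match(es); 1 pass the dangling check.
match: 0->6, 1->3, 2->0, 3->1, 4->4 | applicable
count: 1
applicable_count: 1


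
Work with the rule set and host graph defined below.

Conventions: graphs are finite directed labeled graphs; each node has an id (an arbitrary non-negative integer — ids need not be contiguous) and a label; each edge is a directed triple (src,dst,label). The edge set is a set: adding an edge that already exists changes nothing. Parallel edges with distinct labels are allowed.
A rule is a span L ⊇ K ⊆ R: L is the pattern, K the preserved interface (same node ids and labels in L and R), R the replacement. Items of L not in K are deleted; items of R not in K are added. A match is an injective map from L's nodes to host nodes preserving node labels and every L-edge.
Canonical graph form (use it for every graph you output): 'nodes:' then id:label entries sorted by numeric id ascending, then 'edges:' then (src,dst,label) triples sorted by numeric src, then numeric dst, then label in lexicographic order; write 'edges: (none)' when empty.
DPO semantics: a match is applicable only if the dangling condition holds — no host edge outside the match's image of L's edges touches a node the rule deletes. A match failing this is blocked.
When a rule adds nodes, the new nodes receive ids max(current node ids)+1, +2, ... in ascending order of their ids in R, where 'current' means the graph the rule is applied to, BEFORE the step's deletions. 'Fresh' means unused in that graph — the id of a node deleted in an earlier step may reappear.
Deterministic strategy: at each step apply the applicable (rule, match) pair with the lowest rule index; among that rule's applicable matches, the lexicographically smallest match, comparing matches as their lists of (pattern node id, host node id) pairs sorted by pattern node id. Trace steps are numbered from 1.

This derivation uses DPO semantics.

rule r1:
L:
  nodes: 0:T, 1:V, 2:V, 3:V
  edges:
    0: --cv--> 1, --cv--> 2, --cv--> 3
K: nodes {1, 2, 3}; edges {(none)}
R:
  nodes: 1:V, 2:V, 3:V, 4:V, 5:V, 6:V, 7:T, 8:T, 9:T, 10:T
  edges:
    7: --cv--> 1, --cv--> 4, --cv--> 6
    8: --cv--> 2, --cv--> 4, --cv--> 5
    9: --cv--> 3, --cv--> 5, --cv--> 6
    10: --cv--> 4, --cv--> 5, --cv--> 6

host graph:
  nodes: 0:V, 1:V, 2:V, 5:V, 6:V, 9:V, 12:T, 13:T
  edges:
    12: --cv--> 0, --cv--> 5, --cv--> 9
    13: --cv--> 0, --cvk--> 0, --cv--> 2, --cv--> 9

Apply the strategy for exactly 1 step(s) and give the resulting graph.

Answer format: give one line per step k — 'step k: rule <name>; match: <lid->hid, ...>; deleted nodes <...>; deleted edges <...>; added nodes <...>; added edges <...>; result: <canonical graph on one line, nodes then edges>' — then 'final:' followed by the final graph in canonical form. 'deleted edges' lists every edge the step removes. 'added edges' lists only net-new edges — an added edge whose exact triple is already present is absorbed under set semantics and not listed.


step 1: rule r1; match: 0->12, 1->0, 2->5, 3->9; deleted nodes 12; deleted edges (12,0,cv); (12,5,cv); (12,9,cv); added nodes 14, 15, 16, 17, 18, 19, 20; added edges (17,0,cv); (17,14,cv); (17,16,cv); (18,5,cv); (18,14,cv); (18,15,cv); (19,9,cv); (19,15,cv); (19,16,cv); (20,14,cv); (20,15,cv); (20,16,cv); result: nodes: 0:V, 1:V, 2:V, 5:V, 6:V, 9:V, 13:T, 14:V, 15:V, 16:V, 17:T, 18:T, 19:T, 20:T edges: (13,0,cv); (13,0,cvk); (13,2,cv); (13,9,cv); (17,0,cv); (17,14,cv); (17,16,cv); (18,5,cv); (18,14,cv); (18,15,cv); (19,9,cv); (19,15,cv); (19,16,cv); (20,14,cv); (20,15,cv); (20,16,cv)
final:
nodes: 0:V, 1:V, 2:V, 5:V, 6:V, 9:V, 13:T, 14:V, 15:V, 16:V, 17:T, 18:T, 19:T, 20:T
edges: (13,0,cv); (13,0,cvk); (13,2,cv); (13,9,cv); (17,0,cv); (17,14,cv); (17,16,cv); (18,5,cv); (18,14,cv); (18,15,cv); (19,9,cv); (19,15,cv); (19,16,cv); (20,14,cv); (20,15,cv); (20,16,cv)


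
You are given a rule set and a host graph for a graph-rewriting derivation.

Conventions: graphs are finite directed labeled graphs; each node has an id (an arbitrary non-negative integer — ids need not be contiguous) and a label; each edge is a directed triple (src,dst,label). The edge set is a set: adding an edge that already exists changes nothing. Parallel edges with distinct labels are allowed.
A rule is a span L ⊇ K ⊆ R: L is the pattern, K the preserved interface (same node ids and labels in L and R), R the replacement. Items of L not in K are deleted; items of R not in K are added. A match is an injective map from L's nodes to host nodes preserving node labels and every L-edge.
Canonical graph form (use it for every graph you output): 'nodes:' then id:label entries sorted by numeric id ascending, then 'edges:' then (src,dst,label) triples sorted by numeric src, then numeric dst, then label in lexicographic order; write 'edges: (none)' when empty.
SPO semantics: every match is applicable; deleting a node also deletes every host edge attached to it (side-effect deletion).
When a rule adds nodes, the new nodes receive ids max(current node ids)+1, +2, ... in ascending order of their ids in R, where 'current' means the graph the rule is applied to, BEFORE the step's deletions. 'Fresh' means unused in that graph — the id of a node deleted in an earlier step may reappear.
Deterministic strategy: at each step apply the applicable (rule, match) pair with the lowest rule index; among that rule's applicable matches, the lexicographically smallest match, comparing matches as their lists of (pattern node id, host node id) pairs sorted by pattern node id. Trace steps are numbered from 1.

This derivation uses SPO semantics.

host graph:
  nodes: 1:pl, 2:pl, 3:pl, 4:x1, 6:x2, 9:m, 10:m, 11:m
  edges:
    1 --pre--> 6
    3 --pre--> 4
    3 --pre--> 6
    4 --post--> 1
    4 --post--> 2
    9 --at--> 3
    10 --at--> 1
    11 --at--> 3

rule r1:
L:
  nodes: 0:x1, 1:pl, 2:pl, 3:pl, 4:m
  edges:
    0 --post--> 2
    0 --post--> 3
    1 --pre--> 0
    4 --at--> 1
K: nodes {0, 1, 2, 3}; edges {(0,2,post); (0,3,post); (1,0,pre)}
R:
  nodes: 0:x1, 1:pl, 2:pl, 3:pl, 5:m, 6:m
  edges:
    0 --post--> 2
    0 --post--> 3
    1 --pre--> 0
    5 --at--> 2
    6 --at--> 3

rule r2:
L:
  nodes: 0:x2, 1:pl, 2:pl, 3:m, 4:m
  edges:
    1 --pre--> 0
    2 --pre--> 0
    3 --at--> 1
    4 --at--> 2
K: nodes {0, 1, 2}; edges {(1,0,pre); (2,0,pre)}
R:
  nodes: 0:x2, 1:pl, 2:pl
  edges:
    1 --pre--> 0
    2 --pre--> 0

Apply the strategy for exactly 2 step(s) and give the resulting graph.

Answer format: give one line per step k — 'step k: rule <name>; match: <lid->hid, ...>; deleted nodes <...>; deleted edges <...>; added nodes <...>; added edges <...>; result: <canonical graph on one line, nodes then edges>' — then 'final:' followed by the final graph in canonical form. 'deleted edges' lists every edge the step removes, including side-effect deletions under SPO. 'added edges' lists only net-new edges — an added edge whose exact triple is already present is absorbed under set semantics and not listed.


step 1: rule r1; match: 0->4, 1->3, 2->1, 3->2, 4->9; deleted nodes 9; deleted edges (9,3,at); added nodes 12, 13; added edges (12,1,at); (13,2,at); result: nodes: 1:pl, 2:pl, 3:pl, 4:x1, 6:x2, 10:m, 11:m, 12:m, 13:m edges: (1,6,pre); (3,4,pre); (3,6,pre); (4,1,post); (4,2,post); (10,1,at); (11,3,at); (12,1,at); (13,2,at)
step 2: rule r1; match: 0->4, 1->3, 2->1, 3->2, 4->11; deleted nodes 11; deleted edges (11,3,at); added nodes 14, 15; added edges (14,1,at); (15,2,at); result: nodes: 1:pl, 2:pl, 3:pl, 4:x1, 6:x2, 10:m, 12:m, 13:m, 14:m, 15:m edges: (1,6,pre); (3,4,pre); (3,6,pre); (4,1,post); (4,2,post); (10,1,at); (12,1,at); (13,2,at); (14,1,at); (15,2,at)
final:
nodes: 1:pl, 2:pl, 3:pl, 4:x1, 6:x2, 10:m, 12:m, 13:m, 14:m, 15:m
edges: (1,6,pre); (3,4,pre); (3,6,pre); (4,1,post); (4,2,post); (10,1,at); (12,1,at); (13,2,at); (14,1,at); (15,2,at)


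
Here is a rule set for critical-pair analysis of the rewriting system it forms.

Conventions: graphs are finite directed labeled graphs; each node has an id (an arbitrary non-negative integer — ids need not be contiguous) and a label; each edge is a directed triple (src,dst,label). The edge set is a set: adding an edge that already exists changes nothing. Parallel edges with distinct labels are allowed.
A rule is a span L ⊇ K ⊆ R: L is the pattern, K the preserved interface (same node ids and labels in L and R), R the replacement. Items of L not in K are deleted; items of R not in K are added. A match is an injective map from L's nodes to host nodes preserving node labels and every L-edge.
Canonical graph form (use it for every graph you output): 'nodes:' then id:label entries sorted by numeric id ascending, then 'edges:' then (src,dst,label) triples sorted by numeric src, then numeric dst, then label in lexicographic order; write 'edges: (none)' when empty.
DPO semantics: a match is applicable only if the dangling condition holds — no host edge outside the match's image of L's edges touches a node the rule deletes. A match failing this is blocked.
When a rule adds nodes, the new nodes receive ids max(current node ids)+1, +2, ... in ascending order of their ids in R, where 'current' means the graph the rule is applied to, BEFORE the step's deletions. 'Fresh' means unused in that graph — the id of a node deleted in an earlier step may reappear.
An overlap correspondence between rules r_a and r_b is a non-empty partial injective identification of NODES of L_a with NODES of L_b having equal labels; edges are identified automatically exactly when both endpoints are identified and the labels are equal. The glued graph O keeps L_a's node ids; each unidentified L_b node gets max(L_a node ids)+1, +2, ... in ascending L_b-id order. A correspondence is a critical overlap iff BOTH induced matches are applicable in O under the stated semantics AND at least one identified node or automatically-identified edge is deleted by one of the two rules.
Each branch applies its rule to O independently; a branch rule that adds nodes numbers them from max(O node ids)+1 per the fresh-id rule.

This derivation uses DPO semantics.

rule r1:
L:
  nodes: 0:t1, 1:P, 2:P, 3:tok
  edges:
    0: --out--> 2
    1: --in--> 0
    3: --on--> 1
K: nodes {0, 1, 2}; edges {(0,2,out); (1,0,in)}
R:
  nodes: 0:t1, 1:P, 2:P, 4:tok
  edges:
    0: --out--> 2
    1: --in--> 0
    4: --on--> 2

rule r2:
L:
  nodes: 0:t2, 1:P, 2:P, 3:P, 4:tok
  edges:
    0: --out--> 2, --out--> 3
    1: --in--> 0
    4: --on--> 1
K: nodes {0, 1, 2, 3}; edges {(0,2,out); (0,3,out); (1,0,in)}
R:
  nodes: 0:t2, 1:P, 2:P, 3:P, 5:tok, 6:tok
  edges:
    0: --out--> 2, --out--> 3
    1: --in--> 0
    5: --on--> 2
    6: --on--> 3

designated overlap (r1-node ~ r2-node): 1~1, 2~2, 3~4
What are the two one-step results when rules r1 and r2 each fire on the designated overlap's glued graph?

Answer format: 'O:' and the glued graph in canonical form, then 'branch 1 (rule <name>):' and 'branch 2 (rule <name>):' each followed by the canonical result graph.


O:
nodes: 0:t1, 1:P, 2:P, 3:tok, 4:t2, 5:P
edges: (0,2,out); (1,0,in); (1,4,in); (3,1,on); (4,2,out); (4,5,out)
branch 1 (rule r1):
nodes: 0:t1, 1:P, 2:P, 4:t2, 5:P, 6:tok
edges: (0,2,out); (1,0,in); (1,4,in); (4,2,out); (4,5,out); (6,2,on)
branch 2 (rule r2):
nodes: 0:t1, 1:P, 2:P, 4:t2, 5:P, 6:tok, 7:tok
edges: (0,2,out); (1,0,in); (1,4,in); (4,2,out); (4,5,out); (6,2,on); (7,5,on)


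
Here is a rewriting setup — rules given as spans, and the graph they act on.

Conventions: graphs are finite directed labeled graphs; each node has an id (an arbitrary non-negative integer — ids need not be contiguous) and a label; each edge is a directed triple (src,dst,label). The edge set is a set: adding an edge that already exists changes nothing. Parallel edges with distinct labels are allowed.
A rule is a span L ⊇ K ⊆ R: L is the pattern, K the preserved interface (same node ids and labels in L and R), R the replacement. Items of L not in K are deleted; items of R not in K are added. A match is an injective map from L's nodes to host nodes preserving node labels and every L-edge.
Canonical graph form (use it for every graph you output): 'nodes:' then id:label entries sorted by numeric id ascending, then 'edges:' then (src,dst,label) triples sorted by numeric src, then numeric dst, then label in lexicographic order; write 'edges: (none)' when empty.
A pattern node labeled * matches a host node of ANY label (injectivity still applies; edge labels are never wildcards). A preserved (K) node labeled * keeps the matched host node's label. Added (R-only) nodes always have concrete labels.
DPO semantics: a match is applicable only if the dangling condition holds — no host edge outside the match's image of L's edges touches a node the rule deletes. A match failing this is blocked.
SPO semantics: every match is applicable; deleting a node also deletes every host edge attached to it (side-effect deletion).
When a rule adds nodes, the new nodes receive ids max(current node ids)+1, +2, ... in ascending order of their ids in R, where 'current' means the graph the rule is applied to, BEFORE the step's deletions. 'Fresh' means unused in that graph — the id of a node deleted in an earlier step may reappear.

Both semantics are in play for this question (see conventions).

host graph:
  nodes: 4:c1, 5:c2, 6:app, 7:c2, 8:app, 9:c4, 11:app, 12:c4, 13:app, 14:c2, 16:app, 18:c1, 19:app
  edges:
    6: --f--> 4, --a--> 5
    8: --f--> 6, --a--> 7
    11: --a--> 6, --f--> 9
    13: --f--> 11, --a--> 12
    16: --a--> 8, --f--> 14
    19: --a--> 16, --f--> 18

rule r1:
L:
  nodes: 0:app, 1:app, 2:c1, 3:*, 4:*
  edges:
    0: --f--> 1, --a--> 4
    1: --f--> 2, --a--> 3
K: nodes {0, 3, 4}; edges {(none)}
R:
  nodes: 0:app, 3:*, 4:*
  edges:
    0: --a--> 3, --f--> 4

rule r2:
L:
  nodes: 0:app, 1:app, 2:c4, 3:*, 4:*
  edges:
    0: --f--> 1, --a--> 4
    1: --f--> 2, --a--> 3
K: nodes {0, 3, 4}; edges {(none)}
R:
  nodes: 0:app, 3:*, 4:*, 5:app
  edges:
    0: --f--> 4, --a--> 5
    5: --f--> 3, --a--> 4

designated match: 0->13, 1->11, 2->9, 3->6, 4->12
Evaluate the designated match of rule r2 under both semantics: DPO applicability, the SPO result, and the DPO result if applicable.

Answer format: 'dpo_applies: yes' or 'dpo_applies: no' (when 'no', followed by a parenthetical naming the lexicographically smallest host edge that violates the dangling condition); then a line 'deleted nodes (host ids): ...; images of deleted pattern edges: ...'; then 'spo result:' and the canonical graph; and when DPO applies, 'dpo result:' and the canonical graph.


dpo_applies: yes
deleted nodes (host ids): 9, 11; images of deleted pattern edges: (11,6,a); (11,9,f); (13,11,f); (13,12,a)
spo result:
nodes: 4:c1, 5:c2, 6:app, 7:c2, 8:app, 12:c4, 13:app, 14:c2, 16:app, 18:c1, 19:app, 20:app
edges: (6,4,f); (6,5,a); (8,6,f); (8,7,a); (13,12,f); (13,20,a); (16,8,a); (16,14,f); (19,16,a); (19,18,f); (20,6,f); (20,12,a)
dpo result:
nodes: 4:c1, 5:c2, 6:app, 7:c2, 8:app, 12:c4, 13:app, 14:c2, 16:app, 18:c1, 19:app, 20:app
edges: (6,4,f); (6,5,a); (8,6,f); (8,7,a); (13,12,f); (13,20,a); (16,8,a); (16,14,f); (19,16,a); (19,18,f); (20,6,f); (20,12,a)


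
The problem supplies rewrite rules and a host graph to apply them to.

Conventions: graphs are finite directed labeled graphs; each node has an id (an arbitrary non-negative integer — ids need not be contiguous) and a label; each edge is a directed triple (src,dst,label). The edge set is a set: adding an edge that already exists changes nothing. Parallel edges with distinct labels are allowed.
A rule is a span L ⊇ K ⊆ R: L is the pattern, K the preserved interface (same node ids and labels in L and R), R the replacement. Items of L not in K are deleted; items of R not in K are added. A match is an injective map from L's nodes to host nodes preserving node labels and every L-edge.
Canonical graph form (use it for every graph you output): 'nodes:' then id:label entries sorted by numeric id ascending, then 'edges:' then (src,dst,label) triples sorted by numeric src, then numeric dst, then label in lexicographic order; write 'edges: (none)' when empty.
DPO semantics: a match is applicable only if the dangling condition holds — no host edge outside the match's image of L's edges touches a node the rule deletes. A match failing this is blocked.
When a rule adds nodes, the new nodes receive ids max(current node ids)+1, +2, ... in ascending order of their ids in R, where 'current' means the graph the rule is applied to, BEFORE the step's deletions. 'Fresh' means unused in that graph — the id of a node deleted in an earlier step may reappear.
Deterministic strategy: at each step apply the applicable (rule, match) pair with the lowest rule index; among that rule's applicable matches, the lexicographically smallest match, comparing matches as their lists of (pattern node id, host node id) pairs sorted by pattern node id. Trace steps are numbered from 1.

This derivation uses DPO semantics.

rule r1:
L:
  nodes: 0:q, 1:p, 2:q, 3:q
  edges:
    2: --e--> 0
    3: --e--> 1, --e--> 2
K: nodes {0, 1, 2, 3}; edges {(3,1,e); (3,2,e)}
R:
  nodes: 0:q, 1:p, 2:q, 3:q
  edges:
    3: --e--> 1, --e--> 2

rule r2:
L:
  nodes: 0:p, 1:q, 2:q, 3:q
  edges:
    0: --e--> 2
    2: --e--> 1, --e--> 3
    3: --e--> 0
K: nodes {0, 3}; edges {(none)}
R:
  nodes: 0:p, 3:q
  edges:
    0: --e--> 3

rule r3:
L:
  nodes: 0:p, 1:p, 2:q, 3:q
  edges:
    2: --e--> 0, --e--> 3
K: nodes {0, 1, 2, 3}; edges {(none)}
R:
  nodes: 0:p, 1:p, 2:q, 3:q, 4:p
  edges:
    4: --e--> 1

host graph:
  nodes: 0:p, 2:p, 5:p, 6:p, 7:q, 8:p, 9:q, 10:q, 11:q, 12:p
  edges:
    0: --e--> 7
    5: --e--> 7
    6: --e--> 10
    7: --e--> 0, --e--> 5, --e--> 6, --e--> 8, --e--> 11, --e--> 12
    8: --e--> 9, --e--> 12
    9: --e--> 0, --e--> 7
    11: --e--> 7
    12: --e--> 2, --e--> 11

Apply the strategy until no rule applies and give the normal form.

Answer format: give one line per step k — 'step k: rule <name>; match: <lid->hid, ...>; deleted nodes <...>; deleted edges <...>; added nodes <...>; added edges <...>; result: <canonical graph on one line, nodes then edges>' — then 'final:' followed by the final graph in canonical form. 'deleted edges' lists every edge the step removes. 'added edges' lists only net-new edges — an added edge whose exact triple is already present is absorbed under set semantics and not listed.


step 1: rule r1; match: 0->11, 1->0, 2->7, 3->9; deleted nodes (none); deleted edges (7,11,e); added nodes (none); added edges (none); result: nodes: 0:p, 2:p, 5:p, 6:p, 7:q, 8:p, 9:q, 10:q, 11:q, 12:p edges: (0,7,e); (5,7,e); (6,10,e); (7,0,e); (7,5,e); (7,6,e); (7,8,e); (7,12,e); (8,9,e); (8,12,e); (9,0,e); (9,7,e); (11,7,e); (12,2,e); (12,11,e)
step 2: rule r3; match: 0->0, 1->2, 2->9, 3->7; deleted nodes (none); deleted edges (9,0,e); (9,7,e); added nodes 13; added edges (13,2,e); result: nodes: 0:p, 2:p, 5:p, 6:p, 7:q, 8:p, 9:q, 10:q, 11:q, 12:p, 13:p edges: (0,7,e); (5,7,e); (6,10,e); (7,0,e); (7,5,e); (7,6,e); (7,8,e); (7,12,e); (8,9,e); (8,12,e); (11,7,e); (12,2,e); (12,11,e); (13,2,e)
final:
nodes: 0:p, 2:p, 5:p, 6:p, 7:q, 8:p, 9:q, 10:q, 11:q, 12:p, 13:p
edges: (0,7,e); (5,7,e); (6,10,e); (7,0,e); (7,5,e); (7,6,e); (7,8,e); (7,12,e); (8,9,e); (8,12,e); (11,7,e); (12,2,e); (12,11,e); (13,2,e)


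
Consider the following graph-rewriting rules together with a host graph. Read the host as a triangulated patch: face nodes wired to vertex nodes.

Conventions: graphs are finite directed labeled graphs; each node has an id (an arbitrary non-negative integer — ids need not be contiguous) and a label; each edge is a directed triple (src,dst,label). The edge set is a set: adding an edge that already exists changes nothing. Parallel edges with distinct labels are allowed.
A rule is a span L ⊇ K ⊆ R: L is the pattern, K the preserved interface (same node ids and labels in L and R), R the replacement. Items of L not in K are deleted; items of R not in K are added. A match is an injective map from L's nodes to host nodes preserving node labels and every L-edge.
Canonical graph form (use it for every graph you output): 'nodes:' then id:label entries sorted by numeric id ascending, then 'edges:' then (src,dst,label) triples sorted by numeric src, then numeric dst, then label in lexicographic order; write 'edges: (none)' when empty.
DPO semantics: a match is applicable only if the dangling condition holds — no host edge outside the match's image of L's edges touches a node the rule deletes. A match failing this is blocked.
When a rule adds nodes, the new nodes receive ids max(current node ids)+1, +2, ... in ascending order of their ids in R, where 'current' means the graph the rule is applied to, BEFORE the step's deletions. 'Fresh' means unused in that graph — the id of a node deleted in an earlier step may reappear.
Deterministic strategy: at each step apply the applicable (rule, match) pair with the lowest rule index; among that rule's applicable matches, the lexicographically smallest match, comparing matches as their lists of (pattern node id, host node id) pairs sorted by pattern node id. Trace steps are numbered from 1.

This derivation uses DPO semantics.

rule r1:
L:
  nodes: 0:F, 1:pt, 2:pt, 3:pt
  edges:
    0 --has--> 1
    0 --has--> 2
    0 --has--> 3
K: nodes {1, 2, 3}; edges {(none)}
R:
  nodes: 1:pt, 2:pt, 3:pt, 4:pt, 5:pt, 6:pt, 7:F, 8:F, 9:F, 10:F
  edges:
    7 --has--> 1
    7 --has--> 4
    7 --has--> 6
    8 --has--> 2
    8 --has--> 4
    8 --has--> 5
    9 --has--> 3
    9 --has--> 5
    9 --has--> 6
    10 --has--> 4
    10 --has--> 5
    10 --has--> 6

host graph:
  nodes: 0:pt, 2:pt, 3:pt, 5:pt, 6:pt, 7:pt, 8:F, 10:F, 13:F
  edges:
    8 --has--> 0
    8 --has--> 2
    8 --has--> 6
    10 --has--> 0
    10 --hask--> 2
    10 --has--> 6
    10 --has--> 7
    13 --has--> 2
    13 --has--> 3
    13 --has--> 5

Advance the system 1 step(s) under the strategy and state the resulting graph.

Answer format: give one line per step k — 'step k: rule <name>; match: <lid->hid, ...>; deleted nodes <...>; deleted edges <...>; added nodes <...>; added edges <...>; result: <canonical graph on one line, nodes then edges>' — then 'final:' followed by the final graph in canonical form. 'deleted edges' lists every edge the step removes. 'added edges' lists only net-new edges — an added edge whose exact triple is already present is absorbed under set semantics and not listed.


step 1: rule r1; match: 0->8, 1->0, 2->2, 3->6; deleted nodes 8; deleted edges (8,0,has); (8,2,has); (8,6,has); added nodes 14, 15, 16, 17, 18, 19, 20; added edges (17,0,has); (17,14,has); (17,16,has); (18,2,has); (18,14,has); (18,15,has); (19,6,has); (19,15,has); (19,16,has); (20,14,has); (20,15,has); (20,16,has); result: nodes: 0:pt, 2:pt, 3:pt, 5:pt, 6:pt, 7:pt, 10:F, 13:F, 14:pt, 15:pt, 16:pt, 17:F, 18:F, 19:F, 20:F edges: (10,0,has); (10,2,hask); (10,6,has); (10,7,has); (13,2,has); (13,3,has); (13,5,has); (17,0,has); (17,14,has); (17,16,has); (18,2,has); (18,14,has); (18,15,has); (19,6,has); (19,15,has); (19,16,has); (20,14,has); (20,15,has); (20,16,has)
final:
nodes: 0:pt, 2:pt, 3:pt, 5:pt, 6:pt, 7:pt, 10:F, 13:F, 14:pt, 15:pt, 16:pt, 17:F, 18:F, 19:F, 20:F
edges: (10,0,has); (10,2,hask); (10,6,has); (10,7,has); (13,2,has); (13,3,has); (13,5,has); (17,0,has); (17,14,has); (17,16,has); (18,2,has); (18,14,has); (18,15,has); (19,6,has); (19,15,has); (19,16,has); (20,14,has); (20,15,has); (20,16,has)


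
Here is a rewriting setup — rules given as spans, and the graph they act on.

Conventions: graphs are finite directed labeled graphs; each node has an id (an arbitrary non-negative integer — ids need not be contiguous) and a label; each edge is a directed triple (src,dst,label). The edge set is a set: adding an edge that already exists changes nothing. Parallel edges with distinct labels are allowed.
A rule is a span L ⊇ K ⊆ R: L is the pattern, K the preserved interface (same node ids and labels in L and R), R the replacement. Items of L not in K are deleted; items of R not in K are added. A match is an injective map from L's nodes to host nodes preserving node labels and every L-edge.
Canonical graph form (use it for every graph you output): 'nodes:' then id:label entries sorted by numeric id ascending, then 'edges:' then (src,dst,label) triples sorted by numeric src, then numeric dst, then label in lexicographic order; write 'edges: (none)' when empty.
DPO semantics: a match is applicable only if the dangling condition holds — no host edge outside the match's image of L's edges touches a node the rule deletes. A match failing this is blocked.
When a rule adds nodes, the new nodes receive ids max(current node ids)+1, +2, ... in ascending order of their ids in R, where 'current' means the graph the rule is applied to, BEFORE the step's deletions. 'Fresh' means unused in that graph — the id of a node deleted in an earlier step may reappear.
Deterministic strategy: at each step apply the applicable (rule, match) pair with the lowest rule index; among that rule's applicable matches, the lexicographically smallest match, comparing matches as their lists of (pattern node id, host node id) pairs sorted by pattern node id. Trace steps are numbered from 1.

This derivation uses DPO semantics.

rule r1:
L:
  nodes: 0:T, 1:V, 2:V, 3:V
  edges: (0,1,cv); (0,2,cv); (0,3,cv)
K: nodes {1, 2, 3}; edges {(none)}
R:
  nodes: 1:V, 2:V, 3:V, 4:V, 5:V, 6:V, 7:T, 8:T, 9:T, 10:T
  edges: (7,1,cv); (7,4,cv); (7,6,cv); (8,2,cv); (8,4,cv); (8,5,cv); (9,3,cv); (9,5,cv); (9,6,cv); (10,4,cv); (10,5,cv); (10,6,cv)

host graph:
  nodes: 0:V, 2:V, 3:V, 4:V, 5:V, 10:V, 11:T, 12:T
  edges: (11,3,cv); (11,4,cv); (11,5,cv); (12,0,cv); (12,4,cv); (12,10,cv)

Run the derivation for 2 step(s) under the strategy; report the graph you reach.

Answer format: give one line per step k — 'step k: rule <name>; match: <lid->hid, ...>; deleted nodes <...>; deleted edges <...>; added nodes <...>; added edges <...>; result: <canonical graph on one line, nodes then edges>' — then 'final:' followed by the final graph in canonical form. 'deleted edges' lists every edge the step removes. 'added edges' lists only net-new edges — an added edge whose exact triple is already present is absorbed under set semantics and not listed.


step 1: rule r1; match: 0->11, 1->3, 2->4, 3->5; deleted nodes 11; deleted edges (11,3,cv); (11,4,cv); (11,5,cv); added nodes 13, 14, 15, 16, 17, 18, 19; added edges (16,3,cv); (16,13,cv); (16,15,cv); (17,4,cv); (17,13,cv); (17,14,cv); (18,5,cv); (18,14,cv); (18,15,cv); (19,13,cv); (19,14,cv); (19,15,cv); result: nodes: 0:V, 2:V, 3:V, 4:V, 5:V, 10:V, 12:T, 13:V, 14:V, 15:V, 16:T, 17:T, 18:T, 19:T edges: (12,0,cv); (12,4,cv); (12,10,cv); (16,3,cv); (16,13,cv); (16,15,cv); (17,4,cv); (17,13,cv); (17,14,cv); (18,5,cv); (18,14,cv); (18,15,cv); (19,13,cv); (19,14,cv); (19,15,cv)
step 2: rule r1; match: 0->12, 1->0, 2->4, 3->10; deleted nodes 12; deleted edges (12,0,cv); (12,4,cv); (12,10,cv); added nodes 20, 21, 22, 23, 24, 25, 26; added edges (23,0,cv); (23,20,cv); (23,22,cv); (24,4,cv); (24,20,cv); (24,21,cv); (25,10,cv); (25,21,cv); (25,22,cv); (26,20,cv); (26,21,cv); (26,22,cv); result: nodes: 0:V, 2:V, 3:V, 4:V, 5:V, 10:V, 13:V, 14:V, 15:V, 16:T, 17:T, 18:T, 19:T, 20:V, 21:V, 22:V, 23:T, 24:T, 25:T, 26:T edges: (16,3,cv); (16,13,cv); (16,15,cv); (17,4,cv); (17,13,cv); (17,14,cv); (18,5,cv); (18,14,cv); (18,15,cv); (19,13,cv); (19,14,cv); (19,15,cv); (23,0,cv); (23,20,cv); (23,22,cv); (24,4,cv); (24,20,cv); (24,21,cv); (25,10,cv); (25,21,cv); (25,22,cv); (26,20,cv); (26,21,cv); (26,22,cv)
final:
nodes: 0:V, 2:V, 3:V, 4:V, 5:V, 10:V, 13:V, 14:V, 15:V, 16:T, 17:T, 18:T, 19:T, 20:V, 21:V, 22:V, 23:T, 24:T, 25:T, 26:T
edges: (16,3,cv); (16,13,cv); (16,15,cv); (17,4,cv); (17,13,cv); (17,14,cv); (18,5,cv); (18,14,cv); (18,15,cv); (19,13,cv); (19,14,cv); (19,15,cv); (23,0,cv); (23,20,cv); (23,22,cv); (24,4,cv); (24,20,cv); (24,21,cv); (25,10,cv); (25,21,cv); (25,22,cv); (26,20,cv); (26,21,cv); (26,22,cv)
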